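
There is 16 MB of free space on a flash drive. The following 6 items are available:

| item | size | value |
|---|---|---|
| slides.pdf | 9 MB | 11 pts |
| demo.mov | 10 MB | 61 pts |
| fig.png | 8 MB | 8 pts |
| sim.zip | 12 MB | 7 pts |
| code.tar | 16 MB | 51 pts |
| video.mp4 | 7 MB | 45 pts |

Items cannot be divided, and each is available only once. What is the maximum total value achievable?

61 pts

Check high-value combinations within 16 MB:
- demo.mov: size 10, value 61
- slides.pdf+video.mp4: size 9+7=16, value 11+45=56
- fig.png+video.mp4: size 8+7=15, value 8+45=53
- code.tar: size 16, value 51
Best: 61 pts.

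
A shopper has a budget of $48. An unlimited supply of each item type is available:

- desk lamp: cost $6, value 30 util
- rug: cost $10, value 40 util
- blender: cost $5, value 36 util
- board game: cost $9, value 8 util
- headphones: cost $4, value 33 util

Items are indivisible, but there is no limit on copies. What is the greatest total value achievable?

Best value-per-unit is headphones at 33/4, and filling with it alone uses cost 12×4=48. No mix of the others beats 12×33 = 396.

396 util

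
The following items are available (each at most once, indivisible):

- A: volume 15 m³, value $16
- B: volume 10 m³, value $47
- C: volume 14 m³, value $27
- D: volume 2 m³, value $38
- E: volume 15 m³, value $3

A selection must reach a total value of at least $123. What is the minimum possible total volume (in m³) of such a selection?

Subsets with value ≥ 123, sorted by total volume:
- A+B+C+D: volume 41, value 128
- A+B+C+D+E: volume 56, value 131
Minimum volume: 41 m³.

41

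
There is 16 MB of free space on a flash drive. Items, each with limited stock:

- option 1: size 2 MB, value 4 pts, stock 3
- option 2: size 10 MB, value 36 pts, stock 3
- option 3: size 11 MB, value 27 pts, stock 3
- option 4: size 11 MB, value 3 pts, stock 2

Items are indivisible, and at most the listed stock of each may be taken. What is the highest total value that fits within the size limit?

Top feasible selections:
- 3×option 1 + 1×option 2: size 16, value 48
- 2×option 1 + 1×option 2: size 14, value 44
- 1×option 1 + 1×option 2: size 12, value 40
- 1×option 2: size 10, value 36
Best: 48 pts.

48 pts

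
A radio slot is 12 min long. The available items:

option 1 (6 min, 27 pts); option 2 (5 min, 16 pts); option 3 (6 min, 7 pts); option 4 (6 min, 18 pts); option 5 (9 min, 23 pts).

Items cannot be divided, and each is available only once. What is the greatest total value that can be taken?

Check high-value combinations within 12 min:
- option 1+option 4: duration 6+6=12, value 27+18=45
- option 1+option 2: duration 6+5=11, value 27+16=43
- option 2+option 4: duration 5+6=11, value 16+18=34
Best: 45 pts.

45 pts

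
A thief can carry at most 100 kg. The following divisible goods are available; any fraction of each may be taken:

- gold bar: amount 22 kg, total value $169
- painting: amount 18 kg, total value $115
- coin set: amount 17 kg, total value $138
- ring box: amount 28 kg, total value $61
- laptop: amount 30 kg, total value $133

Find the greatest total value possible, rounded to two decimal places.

583.32

Take in order of value per unit:
- coin set (138/17 per unit): all 17 → value 138, running total 138.00
- gold bar (169/22 per unit): all 22 → value 169, running total 307.00
- painting (115/18 per unit): all 18 → value 115, running total 422.00
- laptop (133/30 per unit): all 30 → value 133, running total 555.00
- ring box (61/28 per unit): 13 of 28 → value 13×61/28 = 28.3214, running total 583.32
Total 583.32.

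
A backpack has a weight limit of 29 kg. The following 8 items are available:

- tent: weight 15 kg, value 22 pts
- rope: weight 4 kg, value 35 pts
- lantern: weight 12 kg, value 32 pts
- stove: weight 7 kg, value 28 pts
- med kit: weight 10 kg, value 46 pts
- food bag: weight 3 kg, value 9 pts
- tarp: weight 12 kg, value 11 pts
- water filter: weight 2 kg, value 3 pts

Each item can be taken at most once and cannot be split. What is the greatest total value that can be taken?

This is a 0/1 knapsack; check combinations near the capacity.
- rope+lantern+med kit+food bag: weight 4+12+10+3=29, value 35+32+46+9=122
- rope+stove+med kit+food bag+water filter: weight 4+7+10+3+2=26, value 35+28+46+9+3=121
- rope+stove+med kit+food bag: weight 4+7+10+3=24, value 35+28+46+9=118
- rope+lantern+med kit+water filter: weight 4+12+10+2=28, value 35+32+46+3=116
Best: 122 pts.

122 pts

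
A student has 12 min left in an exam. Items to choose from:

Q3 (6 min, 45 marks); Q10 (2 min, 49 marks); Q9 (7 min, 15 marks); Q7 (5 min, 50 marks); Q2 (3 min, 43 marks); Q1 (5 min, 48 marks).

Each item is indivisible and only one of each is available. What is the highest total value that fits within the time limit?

147 marks

This is a 0/1 knapsack; check combinations near the capacity.
- Q10+Q7+Q1: time 2+5+5=12, value 49+50+48=147
- Q10+Q7+Q2: time 2+5+3=10, value 49+50+43=142
- Q10+Q2+Q1: time 2+3+5=10, value 49+43+48=140
- Q3+Q10+Q2: time 6+2+3=11, value 45+49+43=137
- Q10+Q9+Q2: time 2+7+3=12, value 49+15+43=107
Best: 147 marks.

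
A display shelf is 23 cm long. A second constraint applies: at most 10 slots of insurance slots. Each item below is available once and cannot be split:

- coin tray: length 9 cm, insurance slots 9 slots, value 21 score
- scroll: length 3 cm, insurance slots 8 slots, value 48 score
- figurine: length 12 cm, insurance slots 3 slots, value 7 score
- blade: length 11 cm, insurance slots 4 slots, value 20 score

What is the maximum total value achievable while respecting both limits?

48 score

Feasible sets respecting both limits:
- scroll: length 3, insurance slots 8, value 48
- figurine+blade: length 23, insurance slots 7, value 27
- coin tray: length 9, insurance slots 9, value 21
- blade: length 11, insurance slots 4, value 20
Best: 48 score.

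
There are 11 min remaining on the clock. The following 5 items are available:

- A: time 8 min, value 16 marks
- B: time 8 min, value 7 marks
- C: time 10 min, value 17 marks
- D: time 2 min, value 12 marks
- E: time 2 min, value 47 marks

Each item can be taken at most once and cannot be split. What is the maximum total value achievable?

Check high-value combinations within 11 min:
- A+E: time 8+2=10, value 16+47=63
- D+E: time 2+2=4, value 12+47=59
- B+E: time 8+2=10, value 7+47=54
- E: time 2, value 47
- A+D: time 8+2=10, value 16+12=28
Best: 63 marks.

63 marks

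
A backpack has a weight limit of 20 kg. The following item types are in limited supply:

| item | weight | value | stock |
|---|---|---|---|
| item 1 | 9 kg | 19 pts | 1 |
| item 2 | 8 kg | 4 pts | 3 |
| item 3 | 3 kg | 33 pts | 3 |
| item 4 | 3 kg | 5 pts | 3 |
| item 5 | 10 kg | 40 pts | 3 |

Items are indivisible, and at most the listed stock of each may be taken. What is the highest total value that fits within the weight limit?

Top feasible selections:
- 3×item 3 + 1×item 5: weight 19, value 139
- 1×item 1 + 3×item 3: weight 18, value 118
Best: 139 pts.

139 pts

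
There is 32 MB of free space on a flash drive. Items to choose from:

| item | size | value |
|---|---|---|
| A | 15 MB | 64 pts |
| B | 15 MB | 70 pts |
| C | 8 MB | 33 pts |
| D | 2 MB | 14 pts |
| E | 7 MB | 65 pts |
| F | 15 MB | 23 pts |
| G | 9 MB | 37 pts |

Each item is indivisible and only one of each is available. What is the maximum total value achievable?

Check high-value combinations within 32 MB:
- B+C+D+E: size 15+8+2+7=32, value 70+33+14+65=182
- A+C+D+E: size 15+8+2+7=32, value 64+33+14+65=176
- B+E+G: size 15+7+9=31, value 70+65+37=172
Best: 182 pts.

182 pts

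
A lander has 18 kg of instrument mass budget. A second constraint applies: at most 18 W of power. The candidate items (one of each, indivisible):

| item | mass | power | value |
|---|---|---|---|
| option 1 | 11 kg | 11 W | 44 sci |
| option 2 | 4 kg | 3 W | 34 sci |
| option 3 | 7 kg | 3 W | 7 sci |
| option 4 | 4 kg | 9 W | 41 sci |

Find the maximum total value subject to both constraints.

Feasible sets respecting both limits:
- option 2+option 3+option 4: mass 15, power 15, value 82
- option 1+option 2: mass 15, power 14, value 78
- option 2+option 4: mass 8, power 12, value 75
Best: 82 sci.

82 sci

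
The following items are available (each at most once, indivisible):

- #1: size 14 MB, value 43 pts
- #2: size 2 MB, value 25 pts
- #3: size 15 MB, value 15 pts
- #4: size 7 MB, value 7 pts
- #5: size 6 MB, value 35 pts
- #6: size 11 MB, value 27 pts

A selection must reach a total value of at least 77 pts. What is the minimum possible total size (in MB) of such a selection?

Subsets with value ≥ 77, sorted by total size:
- #2+#5+#6: size 19, value 87
- #1+#5: size 20, value 78
- #1+#2+#5: size 22, value 103
Minimum size: 19 MB.

19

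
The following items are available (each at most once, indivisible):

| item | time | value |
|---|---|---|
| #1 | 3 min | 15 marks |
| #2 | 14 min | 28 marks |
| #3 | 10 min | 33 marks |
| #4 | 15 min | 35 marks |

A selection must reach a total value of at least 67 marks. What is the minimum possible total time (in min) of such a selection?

25

Subsets with value ≥ 67, sorted by total time:
- #3+#4: time 25, value 68
- #1+#2+#3: time 27, value 76
- #1+#3+#4: time 28, value 83
Minimum time: 25 min.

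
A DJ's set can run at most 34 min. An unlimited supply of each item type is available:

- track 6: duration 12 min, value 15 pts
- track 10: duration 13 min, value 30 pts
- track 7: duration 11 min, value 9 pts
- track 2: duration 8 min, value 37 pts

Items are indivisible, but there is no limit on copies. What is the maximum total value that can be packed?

Best value-per-unit is track 2 at 37/8, and filling with it alone uses duration 4×8=32. No mix of the others beats 4×37 = 148.

148 pts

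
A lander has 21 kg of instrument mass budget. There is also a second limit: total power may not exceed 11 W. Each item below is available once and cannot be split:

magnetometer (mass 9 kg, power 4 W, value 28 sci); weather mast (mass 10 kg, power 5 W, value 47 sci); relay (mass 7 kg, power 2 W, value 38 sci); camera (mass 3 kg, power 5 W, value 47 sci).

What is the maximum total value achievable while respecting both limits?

Feasible sets respecting both limits:
- magnetometer+relay+camera: mass 19, power 11, value 113
- weather mast+camera: mass 13, power 10, value 94
- weather mast+relay: mass 17, power 7, value 85
Best: 113 sci.

113 sci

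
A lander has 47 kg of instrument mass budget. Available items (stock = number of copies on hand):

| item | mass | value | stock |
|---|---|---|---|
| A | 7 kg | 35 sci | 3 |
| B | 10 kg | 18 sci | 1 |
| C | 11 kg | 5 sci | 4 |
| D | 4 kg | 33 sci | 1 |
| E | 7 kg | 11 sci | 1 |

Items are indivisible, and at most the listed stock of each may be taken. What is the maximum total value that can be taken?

Top feasible selections:
- 3×A + 1×B + 1×D + 1×E: mass 42, value 167
- 3×A + 1×B + 1×C + 1×D: mass 46, value 161
- 3×A + 1×B + 1×D: mass 35, value 156
Best: 167 sci.

167 sci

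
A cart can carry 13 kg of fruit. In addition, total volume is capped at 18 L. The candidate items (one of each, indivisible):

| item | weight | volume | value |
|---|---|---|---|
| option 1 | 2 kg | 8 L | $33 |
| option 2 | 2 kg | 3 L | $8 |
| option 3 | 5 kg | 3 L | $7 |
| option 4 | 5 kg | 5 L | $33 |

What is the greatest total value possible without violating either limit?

$74

Feasible sets respecting both limits:
- option 1+option 2+option 4: weight 9, volume 16, value 74
- option 1+option 3+option 4: weight 12, volume 16, value 73
- option 1+option 4: weight 7, volume 13, value 66
Best: $74.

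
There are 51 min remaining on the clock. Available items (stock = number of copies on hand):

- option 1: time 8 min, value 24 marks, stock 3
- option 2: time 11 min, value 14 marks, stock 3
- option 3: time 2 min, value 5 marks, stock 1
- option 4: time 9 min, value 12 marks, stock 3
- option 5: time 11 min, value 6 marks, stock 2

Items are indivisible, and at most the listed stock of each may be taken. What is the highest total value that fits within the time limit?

108 marks

Top feasible selections:
- 3×option 1 + 3×option 4: time 51, value 108
- 3×option 1 + 2×option 2 + 1×option 3: time 48, value 105
- 3×option 1 + 1×option 2 + 1×option 3 + 1×option 4: time 46, value 103
- 3×option 1 + 1×option 3 + 2×option 4: time 44, value 101
Best: 108 marks.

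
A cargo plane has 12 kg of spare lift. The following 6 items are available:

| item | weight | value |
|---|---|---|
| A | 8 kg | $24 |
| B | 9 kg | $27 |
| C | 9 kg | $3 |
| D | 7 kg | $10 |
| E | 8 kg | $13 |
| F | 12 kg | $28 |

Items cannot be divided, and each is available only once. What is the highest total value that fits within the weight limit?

$28

Check high-value combinations within 12 kg:
- F: weight 12, value 28
- B: weight 9, value 27
- A: weight 8, value 24
- E: weight 8, value 13
Best: $28.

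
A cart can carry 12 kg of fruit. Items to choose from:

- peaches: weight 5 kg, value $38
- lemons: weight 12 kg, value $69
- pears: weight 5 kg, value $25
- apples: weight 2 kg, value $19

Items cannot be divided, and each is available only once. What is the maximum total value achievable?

$82

Check high-value combinations within 12 kg:
- peaches+pears+apples: weight 5+5+2=12, value 38+25+19=82
- lemons: weight 12, value 69
- peaches+pears: weight 5+5=10, value 38+25=63
Best: $82.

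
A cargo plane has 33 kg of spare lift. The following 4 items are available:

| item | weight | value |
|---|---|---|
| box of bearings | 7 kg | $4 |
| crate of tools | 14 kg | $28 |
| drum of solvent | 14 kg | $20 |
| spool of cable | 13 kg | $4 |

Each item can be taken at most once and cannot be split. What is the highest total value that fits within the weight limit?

Check high-value combinations within 33 kg:
- crate of tools+drum of solvent: weight 14+14=28, value 28+20=48
- box of bearings+crate of tools: weight 7+14=21, value 4+28=32
- crate of tools+spool of cable: weight 14+13=27, value 28+4=32
- crate of tools: weight 14, value 28
- box of bearings+drum of solvent: weight 7+14=21, value 4+20=24
Best: $48.

$48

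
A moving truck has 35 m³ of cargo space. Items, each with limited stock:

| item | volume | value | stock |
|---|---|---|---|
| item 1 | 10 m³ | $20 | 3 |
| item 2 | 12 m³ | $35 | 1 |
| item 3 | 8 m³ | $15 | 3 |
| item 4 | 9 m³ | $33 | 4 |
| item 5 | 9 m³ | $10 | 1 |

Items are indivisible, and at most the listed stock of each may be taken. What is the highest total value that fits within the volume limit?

$114

Best selections within volume 35 and stock limits:
- 1×item 3 + 3×item 4: volume 35, value 114
- 1×item 2 + 2×item 4: volume 30, value 101
Best: $114.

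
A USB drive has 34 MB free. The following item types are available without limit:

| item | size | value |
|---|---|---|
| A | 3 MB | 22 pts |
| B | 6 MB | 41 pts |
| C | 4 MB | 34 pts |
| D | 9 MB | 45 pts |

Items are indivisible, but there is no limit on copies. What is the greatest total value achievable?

Best value-per-unit is C at 34/4; filling with it alone gives 8×34 = 272.
Optimal mix: 2×A + 7×C → size 34, value 282.

282 pts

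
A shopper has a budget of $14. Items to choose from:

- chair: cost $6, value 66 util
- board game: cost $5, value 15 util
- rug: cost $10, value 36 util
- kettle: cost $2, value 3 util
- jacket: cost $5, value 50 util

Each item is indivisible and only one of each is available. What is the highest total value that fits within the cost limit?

119 util

Check high-value combinations within $14:
- chair+kettle+jacket: cost 6+2+5=13, value 66+3+50=119
- chair+jacket: cost 6+5=11, value 66+50=116
- chair+board game+kettle: cost 6+5+2=13, value 66+15+3=84
Best: 119 util.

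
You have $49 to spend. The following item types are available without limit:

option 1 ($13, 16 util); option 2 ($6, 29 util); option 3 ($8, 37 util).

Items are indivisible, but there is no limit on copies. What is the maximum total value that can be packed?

232 util

Best value-per-unit is option 2 at 29/6, and filling with it alone uses cost 8×6=48. No mix of the others beats 8×29 = 232.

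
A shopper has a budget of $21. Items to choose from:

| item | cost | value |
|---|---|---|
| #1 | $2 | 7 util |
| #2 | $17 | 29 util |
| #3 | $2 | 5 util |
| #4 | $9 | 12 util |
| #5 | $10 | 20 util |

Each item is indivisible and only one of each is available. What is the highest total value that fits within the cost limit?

41 util

Check high-value combinations within $21:
- #1+#2+#3: cost 2+17+2=21, value 7+29+5=41
- #1+#4+#5: cost 2+9+10=21, value 7+12+20=39
- #3+#4+#5: cost 2+9+10=21, value 5+12+20=37
- #1+#2: cost 2+17=19, value 7+29=36
- #2+#3: cost 17+2=19, value 29+5=34
Best: 41 util.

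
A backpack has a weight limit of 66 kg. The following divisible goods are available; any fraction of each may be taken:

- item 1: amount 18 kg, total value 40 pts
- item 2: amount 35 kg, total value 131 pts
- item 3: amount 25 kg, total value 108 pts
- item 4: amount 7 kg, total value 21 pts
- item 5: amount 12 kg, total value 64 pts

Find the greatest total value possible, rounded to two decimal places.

Take in order of value per unit:
- item 5 (64/12 per unit): all 12 → value 64, running total 64.00
- item 3 (108/25 per unit): all 25 → value 108, running total 172.00
- item 2 (131/35 per unit): 29 of 35 → value 29×131/35 = 108.5429, running total 280.54
Total 280.54.

280.54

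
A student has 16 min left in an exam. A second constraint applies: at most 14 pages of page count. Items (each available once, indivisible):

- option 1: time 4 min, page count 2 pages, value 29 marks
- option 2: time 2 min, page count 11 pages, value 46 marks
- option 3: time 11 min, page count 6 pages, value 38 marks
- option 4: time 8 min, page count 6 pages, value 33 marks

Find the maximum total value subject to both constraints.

Feasible sets respecting both limits:
- option 1+option 2: time 6, page count 13, value 75
- option 1+option 3: time 15, page count 8, value 67
- option 1+option 4: time 12, page count 8, value 62
- option 2: time 2, page count 11, value 46
Best: 75 marks.

75 marks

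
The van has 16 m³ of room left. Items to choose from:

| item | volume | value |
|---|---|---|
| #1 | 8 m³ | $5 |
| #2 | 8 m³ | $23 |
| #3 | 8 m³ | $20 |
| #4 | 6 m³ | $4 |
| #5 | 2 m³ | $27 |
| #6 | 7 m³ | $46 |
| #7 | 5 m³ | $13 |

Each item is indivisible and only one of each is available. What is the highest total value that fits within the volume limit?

$86

This is a 0/1 knapsack; check combinations near the capacity.
- #5+#6+#7: volume 2+7+5=14, value 27+46+13=86
- #4+#5+#6: volume 6+2+7=15, value 4+27+46=77
- #5+#6: volume 2+7=9, value 27+46=73
- #2+#6: volume 8+7=15, value 23+46=69
- #3+#6: volume 8+7=15, value 20+46=66
Best: $86.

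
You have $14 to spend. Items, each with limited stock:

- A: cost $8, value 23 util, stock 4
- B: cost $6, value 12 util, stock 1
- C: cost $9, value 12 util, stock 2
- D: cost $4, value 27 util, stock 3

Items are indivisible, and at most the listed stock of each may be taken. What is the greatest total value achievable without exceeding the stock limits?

81 util

Best selections within cost 14 and stock limits:
- 3×D: cost 12, value 81
- 1×B + 2×D: cost 14, value 66
- 2×D: cost 8, value 54
Best: 81 util.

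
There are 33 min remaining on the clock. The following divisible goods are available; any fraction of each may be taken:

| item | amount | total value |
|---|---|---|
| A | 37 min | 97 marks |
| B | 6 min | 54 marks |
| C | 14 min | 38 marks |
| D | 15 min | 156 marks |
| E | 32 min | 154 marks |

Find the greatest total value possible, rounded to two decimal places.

Take in order of value per unit:
- D (156/15 per unit): all 15 → value 156, running total 156.00
- B (54/6 per unit): all 6 → value 54, running total 210.00
- E (154/32 per unit): 12 of 32 → value 12×154/32 = 57.7500, running total 267.75
Total 267.75.

267.75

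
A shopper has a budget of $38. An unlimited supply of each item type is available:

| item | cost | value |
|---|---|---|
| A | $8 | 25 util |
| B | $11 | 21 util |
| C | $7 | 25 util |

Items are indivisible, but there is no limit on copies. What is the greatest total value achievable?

125 util

Best value-per-unit is C at 25/7; filling with it alone gives 5×25 = 125.
Optimal mix: 3×A + 2×C → cost 38, value 125.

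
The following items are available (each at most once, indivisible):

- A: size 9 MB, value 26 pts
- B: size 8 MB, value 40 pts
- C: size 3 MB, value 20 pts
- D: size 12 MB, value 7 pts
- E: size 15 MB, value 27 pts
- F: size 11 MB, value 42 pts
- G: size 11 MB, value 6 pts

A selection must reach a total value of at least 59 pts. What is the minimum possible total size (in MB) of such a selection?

Subsets with value ≥ 59, sorted by total size:
- B+C: size 11, value 60
- C+F: size 14, value 62
Minimum size: 11 MB.

11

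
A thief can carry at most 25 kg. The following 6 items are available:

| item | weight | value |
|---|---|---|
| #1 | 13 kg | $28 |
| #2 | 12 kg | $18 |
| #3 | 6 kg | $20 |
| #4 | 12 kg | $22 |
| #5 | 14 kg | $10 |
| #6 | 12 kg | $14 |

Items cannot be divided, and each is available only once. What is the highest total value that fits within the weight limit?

$50

Check high-value combinations within 25 kg:
- #1+#4: weight 13+12=25, value 28+22=50
- #1+#3: weight 13+6=19, value 28+20=48
- #1+#2: weight 13+12=25, value 28+18=46
- #3+#4: weight 6+12=18, value 20+22=42
Best: $50.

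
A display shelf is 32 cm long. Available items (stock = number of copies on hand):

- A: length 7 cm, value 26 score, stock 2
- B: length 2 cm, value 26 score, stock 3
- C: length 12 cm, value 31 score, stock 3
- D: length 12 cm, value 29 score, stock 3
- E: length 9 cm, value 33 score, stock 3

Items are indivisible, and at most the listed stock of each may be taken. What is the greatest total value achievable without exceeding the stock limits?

170 score

Top feasible selections:
- 1×A + 3×B + 2×E: length 31, value 170
- 2×A + 3×B + 1×E: length 29, value 163
Best: 170 score.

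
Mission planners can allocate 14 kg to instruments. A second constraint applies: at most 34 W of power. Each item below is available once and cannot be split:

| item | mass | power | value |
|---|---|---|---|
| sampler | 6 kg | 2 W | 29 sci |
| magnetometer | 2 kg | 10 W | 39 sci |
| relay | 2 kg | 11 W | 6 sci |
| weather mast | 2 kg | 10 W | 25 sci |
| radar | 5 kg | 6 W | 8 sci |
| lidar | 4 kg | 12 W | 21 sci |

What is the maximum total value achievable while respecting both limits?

114 sci

Feasible sets respecting both limits:
- sampler+magnetometer+weather mast+lidar: mass 14, power 34, value 114
- sampler+magnetometer+relay+weather mast: mass 12, power 33, value 99
- sampler+magnetometer+weather mast: mass 10, power 22, value 93
Best: 114 sci.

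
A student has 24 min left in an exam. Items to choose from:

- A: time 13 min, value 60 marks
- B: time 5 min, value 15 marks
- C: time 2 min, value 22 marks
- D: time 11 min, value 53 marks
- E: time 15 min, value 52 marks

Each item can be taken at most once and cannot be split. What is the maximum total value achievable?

Check high-value combinations within 24 min:
- A+D: time 13+11=24, value 60+53=113
- A+B+C: time 13+5+2=20, value 60+15+22=97
- B+C+D: time 5+2+11=18, value 15+22+53=90
- B+C+E: time 5+2+15=22, value 15+22+52=89
- A+C: time 13+2=15, value 60+22=82
Best: 113 marks.

113 marks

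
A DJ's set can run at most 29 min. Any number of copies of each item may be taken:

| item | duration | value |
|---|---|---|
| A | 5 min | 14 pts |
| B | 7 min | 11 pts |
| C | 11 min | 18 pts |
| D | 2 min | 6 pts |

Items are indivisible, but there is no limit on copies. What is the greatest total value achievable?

Best value-per-unit is D at 6/2; filling with it alone gives 14×6 = 84.
Optimal mix: 1×A + 12×D → duration 29, value 86.

86 pts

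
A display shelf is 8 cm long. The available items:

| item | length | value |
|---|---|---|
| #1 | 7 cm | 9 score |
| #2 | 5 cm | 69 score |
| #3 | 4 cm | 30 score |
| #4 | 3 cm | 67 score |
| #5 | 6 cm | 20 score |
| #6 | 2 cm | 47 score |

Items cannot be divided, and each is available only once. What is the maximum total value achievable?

136 score

Check high-value combinations within 8 cm:
- #2+#4: length 5+3=8, value 69+67=136
- #2+#6: length 5+2=7, value 69+47=116
- #4+#6: length 3+2=5, value 67+47=114
- #3+#4: length 4+3=7, value 30+67=97
- #3+#6: length 4+2=6, value 30+47=77
Best: 136 score.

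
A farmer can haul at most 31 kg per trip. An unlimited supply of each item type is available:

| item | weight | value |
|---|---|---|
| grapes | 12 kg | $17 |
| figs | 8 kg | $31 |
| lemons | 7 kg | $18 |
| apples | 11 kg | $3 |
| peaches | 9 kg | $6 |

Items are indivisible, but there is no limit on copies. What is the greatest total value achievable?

Best value-per-unit is figs at 31/8; filling with it alone gives 3×31 = 93.
Optimal mix: 3×figs + 1×lemons → weight 31, value 111.

$111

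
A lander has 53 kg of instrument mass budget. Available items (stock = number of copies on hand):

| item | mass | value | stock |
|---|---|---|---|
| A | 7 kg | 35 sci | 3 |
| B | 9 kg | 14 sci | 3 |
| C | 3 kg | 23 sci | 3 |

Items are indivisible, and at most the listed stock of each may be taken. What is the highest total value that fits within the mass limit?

202 sci

Top feasible selections:
- 3×A + 2×B + 3×C: mass 48, value 202
- 3×A + 1×B + 3×C: mass 39, value 188
- 2×A + 3×B + 3×C: mass 50, value 181
Best: 202 sci.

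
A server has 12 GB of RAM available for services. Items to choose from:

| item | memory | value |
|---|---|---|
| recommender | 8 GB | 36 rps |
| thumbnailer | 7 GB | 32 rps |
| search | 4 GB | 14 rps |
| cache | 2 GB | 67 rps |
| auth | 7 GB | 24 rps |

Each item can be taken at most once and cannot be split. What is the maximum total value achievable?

103 rps

Check high-value combinations within 12 GB:
- recommender+cache: memory 8+2=10, value 36+67=103
- thumbnailer+cache: memory 7+2=9, value 32+67=99
- cache+auth: memory 2+7=9, value 67+24=91
Best: 103 rps.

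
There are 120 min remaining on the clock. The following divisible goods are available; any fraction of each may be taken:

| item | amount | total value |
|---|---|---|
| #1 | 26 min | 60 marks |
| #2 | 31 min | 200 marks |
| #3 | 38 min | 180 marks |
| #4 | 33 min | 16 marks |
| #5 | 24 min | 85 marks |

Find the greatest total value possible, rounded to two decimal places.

525.48

Take in order of value per unit:
- #2 (200/31 per unit): all 31 → value 200, running total 200.00
- #3 (180/38 per unit): all 38 → value 180, running total 380.00
- #5 (85/24 per unit): all 24 → value 85, running total 465.00
- #1 (60/26 per unit): all 26 → value 60, running total 525.00
- #4 (16/33 per unit): 1 of 33 → value 1×16/33 = 0.4848, running total 525.48
Total 525.48.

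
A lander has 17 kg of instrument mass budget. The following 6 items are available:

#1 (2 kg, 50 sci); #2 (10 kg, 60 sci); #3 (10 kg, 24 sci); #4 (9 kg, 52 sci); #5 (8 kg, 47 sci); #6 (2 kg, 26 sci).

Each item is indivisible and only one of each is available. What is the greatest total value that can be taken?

Check high-value combinations within 17 kg:
- #1+#2+#6: mass 2+10+2=14, value 50+60+26=136
- #1+#4+#6: mass 2+9+2=13, value 50+52+26=128
- #1+#5+#6: mass 2+8+2=12, value 50+47+26=123
- #1+#2: mass 2+10=12, value 50+60=110
Best: 136 sci.

136 sci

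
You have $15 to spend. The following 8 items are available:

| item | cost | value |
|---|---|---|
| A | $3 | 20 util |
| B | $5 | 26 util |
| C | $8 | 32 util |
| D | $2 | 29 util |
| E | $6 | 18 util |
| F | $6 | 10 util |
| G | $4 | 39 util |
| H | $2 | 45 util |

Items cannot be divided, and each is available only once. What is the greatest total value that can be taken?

Check high-value combinations within $15:
- B+D+G+H: cost 5+2+4+2=13, value 26+29+39+45=139
- A+D+G+H: cost 3+2+4+2=11, value 20+29+39+45=133
- D+E+G+H: cost 2+6+4+2=14, value 29+18+39+45=131
- A+B+G+H: cost 3+5+4+2=14, value 20+26+39+45=130
- A+C+D+H: cost 3+8+2+2=15, value 20+32+29+45=126
Best: 139 util.

139 util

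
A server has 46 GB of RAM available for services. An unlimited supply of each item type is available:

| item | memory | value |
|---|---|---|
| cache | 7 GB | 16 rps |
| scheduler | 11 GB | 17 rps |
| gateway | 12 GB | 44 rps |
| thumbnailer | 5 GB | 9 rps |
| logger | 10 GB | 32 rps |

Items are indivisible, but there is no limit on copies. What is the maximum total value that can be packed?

164 rps

Best value-per-unit is gateway at 44/12; filling with it alone gives 3×44 = 132.
Optimal mix: 3×gateway + 1×logger → memory 46, value 164.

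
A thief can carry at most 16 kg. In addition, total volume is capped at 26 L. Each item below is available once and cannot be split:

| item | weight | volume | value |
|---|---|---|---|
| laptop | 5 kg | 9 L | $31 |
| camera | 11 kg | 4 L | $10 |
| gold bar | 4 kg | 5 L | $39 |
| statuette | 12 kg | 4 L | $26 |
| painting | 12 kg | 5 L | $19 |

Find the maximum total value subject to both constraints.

Feasible sets respecting both limits:
- laptop+gold bar: weight 9, volume 14, value 70
- gold bar+statuette: weight 16, volume 9, value 65
- gold bar+painting: weight 16, volume 10, value 58
- camera+gold bar: weight 15, volume 9, value 49
Best: $70.

$70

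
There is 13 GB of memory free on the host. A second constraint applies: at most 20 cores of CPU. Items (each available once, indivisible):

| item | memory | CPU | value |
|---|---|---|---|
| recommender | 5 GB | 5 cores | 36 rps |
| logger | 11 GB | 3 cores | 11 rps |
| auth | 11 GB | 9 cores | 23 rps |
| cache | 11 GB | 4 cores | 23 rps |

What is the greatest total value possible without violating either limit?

Feasible sets respecting both limits:
- recommender: memory 5, CPU 5, value 36
- auth: memory 11, CPU 9, value 23
- cache: memory 11, CPU 4, value 23
Best: 36 rps.

36 rps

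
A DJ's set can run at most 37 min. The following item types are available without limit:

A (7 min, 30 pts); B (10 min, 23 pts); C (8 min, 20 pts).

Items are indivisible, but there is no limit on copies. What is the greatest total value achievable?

Best value-per-unit is A at 30/7, and filling with it alone uses duration 5×7=35. No mix of the others beats 5×30 = 150.

150 pts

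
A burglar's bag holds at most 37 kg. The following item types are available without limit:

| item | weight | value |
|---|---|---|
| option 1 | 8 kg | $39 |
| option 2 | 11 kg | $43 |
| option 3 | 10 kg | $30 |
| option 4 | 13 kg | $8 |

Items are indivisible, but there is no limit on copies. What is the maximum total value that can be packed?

$160

Best value-per-unit is option 1 at 39/8; filling with it alone gives 4×39 = 156.
Optimal mix: 3×option 1 + 1×option 2 → weight 35, value 160.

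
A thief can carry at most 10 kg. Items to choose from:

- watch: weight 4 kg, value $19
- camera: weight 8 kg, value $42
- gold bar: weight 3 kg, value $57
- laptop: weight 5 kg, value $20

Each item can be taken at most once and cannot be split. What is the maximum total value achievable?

Check high-value combinations within 10 kg:
- gold bar+laptop: weight 3+5=8, value 57+20=77
- watch+gold bar: weight 4+3=7, value 19+57=76
- gold bar: weight 3, value 57
- camera: weight 8, value 42
Best: $77.

$77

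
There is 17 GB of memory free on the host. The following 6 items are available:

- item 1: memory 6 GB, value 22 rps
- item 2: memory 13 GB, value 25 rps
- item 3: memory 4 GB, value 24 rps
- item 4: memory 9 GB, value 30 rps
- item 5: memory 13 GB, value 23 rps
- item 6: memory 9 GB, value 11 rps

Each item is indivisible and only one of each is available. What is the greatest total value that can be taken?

54 rps

Check high-value combinations within 17 GB:
- item 3+item 4: memory 4+9=13, value 24+30=54
- item 1+item 4: memory 6+9=15, value 22+30=52
- item 2+item 3: memory 13+4=17, value 25+24=49
- item 3+item 5: memory 4+13=17, value 24+23=47
Best: 54 rps.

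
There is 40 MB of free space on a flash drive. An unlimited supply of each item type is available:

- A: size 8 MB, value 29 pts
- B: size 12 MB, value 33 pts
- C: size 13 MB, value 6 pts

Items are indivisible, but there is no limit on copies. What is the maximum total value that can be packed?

145 pts

Best value-per-unit is A at 29/8, and filling with it alone uses size 5×8=40. No mix of the others beats 5×29 = 145.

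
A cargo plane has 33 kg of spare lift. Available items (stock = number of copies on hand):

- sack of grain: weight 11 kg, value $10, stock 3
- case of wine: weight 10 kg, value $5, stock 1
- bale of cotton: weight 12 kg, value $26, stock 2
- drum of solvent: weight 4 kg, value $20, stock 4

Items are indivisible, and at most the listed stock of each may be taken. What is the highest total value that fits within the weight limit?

$106

Best selections within weight 33 and stock limits:
- 1×bale of cotton + 4×drum of solvent: weight 28, value 106
- 2×bale of cotton + 2×drum of solvent: weight 32, value 92
- 1×sack of grain + 4×drum of solvent: weight 27, value 90
- 1×bale of cotton + 3×drum of solvent: weight 24, value 86
Best: $106.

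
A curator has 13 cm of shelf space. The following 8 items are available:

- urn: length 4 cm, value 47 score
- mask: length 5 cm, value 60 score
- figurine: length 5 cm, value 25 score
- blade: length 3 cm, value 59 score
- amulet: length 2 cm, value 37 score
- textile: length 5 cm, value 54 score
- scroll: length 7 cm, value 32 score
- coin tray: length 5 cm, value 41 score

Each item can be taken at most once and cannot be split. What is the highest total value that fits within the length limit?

173 score

Check high-value combinations within 13 cm:
- mask+blade+textile: length 5+3+5=13, value 60+59+54=173
- urn+mask+blade: length 4+5+3=12, value 47+60+59=166
- urn+blade+textile: length 4+3+5=12, value 47+59+54=160
- mask+blade+coin tray: length 5+3+5=13, value 60+59+41=160
- mask+blade+amulet: length 5+3+2=10, value 60+59+37=156
Best: 173 score.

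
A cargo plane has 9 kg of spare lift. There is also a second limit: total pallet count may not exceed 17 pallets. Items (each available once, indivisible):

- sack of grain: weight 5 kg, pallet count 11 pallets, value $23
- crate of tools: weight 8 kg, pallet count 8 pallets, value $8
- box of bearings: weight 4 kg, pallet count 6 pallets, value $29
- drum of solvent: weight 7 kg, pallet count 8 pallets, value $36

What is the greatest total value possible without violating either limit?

Feasible sets respecting both limits:
- sack of grain+box of bearings: weight 9, pallet count 17, value 52
- drum of solvent: weight 7, pallet count 8, value 36
- box of bearings: weight 4, pallet count 6, value 29
- sack of grain: weight 5, pallet count 11, value 23
Best: $52.

$52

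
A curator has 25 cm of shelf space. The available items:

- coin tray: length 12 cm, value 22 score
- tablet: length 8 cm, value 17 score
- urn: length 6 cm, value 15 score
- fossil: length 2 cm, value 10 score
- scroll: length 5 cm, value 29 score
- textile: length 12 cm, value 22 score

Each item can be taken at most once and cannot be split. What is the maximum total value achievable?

This is a 0/1 knapsack; check combinations near the capacity.
- coin tray+urn+fossil+scroll: length 12+6+2+5=25, value 22+15+10+29=76
- urn+fossil+scroll+textile: length 6+2+5+12=25, value 15+10+29+22=76
- tablet+urn+fossil+scroll: length 8+6+2+5=21, value 17+15+10+29=71
- coin tray+tablet+scroll: length 12+8+5=25, value 22+17+29=68
Best: 76 score.

76 score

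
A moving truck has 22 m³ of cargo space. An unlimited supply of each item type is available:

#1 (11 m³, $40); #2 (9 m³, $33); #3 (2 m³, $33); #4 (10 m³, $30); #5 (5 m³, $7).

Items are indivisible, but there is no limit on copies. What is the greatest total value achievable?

$363

Best value-per-unit is #3 at 33/2, and filling with it alone uses volume 11×2=22. No mix of the others beats 11×33 = 363.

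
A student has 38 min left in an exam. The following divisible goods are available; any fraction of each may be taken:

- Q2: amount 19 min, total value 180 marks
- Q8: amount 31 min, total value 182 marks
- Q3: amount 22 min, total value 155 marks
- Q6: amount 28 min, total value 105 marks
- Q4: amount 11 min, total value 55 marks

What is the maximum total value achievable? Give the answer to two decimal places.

313.86

Take in order of value per unit:
- Q2 (180/19 per unit): all 19 → value 180, running total 180.00
- Q3 (155/22 per unit): 19 of 22 → value 19×155/22 = 133.8636, running total 313.86
Total 313.86.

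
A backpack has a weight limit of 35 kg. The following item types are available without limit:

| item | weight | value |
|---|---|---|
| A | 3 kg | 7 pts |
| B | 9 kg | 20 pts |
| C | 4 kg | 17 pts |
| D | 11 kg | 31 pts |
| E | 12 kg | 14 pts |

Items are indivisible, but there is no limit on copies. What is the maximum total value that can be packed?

Best value-per-unit is C at 17/4; filling with it alone gives 8×17 = 136.
Optimal mix: 1×A + 8×C → weight 35, value 143.

143 pts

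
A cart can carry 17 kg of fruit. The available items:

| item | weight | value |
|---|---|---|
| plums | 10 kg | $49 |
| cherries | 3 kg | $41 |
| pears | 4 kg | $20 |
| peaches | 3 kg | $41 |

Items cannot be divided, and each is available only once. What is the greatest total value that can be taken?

$131

Check high-value combinations within 17 kg:
- plums+cherries+peaches: weight 10+3+3=16, value 49+41+41=131
- plums+cherries+pears: weight 10+3+4=17, value 49+41+20=110
- plums+pears+peaches: weight 10+4+3=17, value 49+20+41=110
- cherries+pears+peaches: weight 3+4+3=10, value 41+20+41=102
- plums+cherries: weight 10+3=13, value 49+41=90
Best: $131.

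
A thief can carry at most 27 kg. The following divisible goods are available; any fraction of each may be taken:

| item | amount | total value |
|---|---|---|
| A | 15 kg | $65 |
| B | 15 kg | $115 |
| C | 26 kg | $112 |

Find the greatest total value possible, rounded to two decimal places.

167.00

Take in order of value per unit:
- B (115/15 per unit): all 15 → value 115, running total 115.00
- A (65/15 per unit): 12 of 15 → value 12×65/15 = 52.0000, running total 167.00
Total 167.00.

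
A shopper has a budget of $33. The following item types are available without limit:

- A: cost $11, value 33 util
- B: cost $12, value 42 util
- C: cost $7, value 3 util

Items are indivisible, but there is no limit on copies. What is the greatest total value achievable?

Best value-per-unit is B at 42/12; filling with it alone gives 2×42 = 84.
Optimal mix: 3×A → cost 33, value 99.

99 util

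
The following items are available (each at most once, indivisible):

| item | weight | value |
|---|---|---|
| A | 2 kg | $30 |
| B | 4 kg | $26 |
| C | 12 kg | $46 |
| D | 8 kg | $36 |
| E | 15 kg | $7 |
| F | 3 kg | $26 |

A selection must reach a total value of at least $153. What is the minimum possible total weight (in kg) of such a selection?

29

Subsets with value ≥ 153, sorted by total weight:
- A+B+C+D+F: weight 29, value 164
- A+B+C+D+E+F: weight 44, value 171
Minimum weight: 29 kg.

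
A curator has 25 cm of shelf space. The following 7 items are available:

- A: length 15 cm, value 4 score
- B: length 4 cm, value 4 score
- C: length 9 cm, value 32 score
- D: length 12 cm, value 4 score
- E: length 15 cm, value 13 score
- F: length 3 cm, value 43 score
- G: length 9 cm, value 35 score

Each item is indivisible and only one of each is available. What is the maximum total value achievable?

Check high-value combinations within 25 cm:
- B+C+F+G: length 4+9+3+9=25, value 4+32+43+35=114
- C+F+G: length 9+3+9=21, value 32+43+35=110
- B+F+G: length 4+3+9=16, value 4+43+35=82
- D+F+G: length 12+3+9=24, value 4+43+35=82
Best: 114 score.

114 score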